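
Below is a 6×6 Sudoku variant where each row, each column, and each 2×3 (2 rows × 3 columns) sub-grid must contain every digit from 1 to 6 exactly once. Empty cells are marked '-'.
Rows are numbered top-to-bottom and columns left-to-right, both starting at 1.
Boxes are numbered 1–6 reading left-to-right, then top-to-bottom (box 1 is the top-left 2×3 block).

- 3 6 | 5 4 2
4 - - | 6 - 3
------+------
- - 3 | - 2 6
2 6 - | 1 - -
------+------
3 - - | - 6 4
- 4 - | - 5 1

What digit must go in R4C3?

Cell R4C3 itself could take any of {4, 5} by direct elimination.
Consider where 4 can go in column 3.
R2C3 is out (row 2 already has a 4).
R5C3 is out (row 5 already has a 4).
R6C3 is out (row 6 already has a 4).
So the only cell in column 3 that can hold 4 is R4C3.
Therefore R4C3 = 4.

4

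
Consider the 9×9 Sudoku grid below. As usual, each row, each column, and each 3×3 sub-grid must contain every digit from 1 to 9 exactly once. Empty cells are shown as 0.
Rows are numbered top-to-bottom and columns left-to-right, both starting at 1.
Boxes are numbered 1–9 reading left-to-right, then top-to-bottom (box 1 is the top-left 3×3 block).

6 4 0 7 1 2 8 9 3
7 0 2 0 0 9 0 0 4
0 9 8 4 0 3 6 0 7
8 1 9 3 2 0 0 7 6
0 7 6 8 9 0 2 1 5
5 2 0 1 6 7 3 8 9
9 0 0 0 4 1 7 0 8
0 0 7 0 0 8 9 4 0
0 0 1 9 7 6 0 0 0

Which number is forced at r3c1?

1

Row 3 already contains {3, 4, 6, 7, 8, 9}.
Column 1 already contains {5, 6, 7, 8, 9}.
Its 3×3 block (box 1) already contains {2, 4, 6, 7, 8, 9}.
The only value from 1–9 not eliminated is 1, so r3c1 = 1.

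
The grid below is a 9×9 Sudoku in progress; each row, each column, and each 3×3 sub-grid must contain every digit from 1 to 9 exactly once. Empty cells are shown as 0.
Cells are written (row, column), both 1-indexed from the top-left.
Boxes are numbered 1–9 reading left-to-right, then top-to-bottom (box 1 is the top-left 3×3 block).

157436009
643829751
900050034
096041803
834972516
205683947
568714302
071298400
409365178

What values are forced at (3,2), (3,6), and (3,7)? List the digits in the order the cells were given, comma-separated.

For (3,2):
  Consider where 8 can go in box 1.
  (3,3) is out (column 3 already has a 8).
  So the only cell in box 1 that can hold 8 is (3,2).
  So (3,2) = 8.
For (3,6):
  Row 3 already contains {3, 4, 5, 9}.
  Column 6 already contains {1, 2, 3, 4, 5, 6, 8, 9}.
  Its 3×3 block (box 2) already contains {2, 3, 4, 5, 6, 8, 9}.
  The only value from 1–9 not eliminated is 7, so (3,6) = 7.
For (3,7):
  Consider where 6 can go in box 3.
  (1,7) is out (row 1 already has a 6).
  (1,8) is out (row 1 already has a 6).
  So the only cell in box 3 that can hold 6 is (3,7).
  So (3,7) = 6.

8,7,6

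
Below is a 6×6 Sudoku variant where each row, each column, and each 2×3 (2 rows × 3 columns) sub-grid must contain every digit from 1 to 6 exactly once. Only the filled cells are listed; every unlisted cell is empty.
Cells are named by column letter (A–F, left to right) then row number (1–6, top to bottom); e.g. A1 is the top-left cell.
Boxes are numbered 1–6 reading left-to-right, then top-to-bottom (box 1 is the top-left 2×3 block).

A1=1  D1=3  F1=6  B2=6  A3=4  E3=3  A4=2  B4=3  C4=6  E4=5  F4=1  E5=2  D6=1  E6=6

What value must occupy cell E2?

Cell E2 itself could take any of {1, 4} by direct elimination.
Consider where 1 can go in row 2.
A2 is out (column A already has a 1).
C2 is out (box 1 already has a 1).
D2 is out (column D already has a 1).
F2 is out (column F already has a 1).
So the only cell in row 2 that can hold 1 is E2.
Therefore E2 = 1.

1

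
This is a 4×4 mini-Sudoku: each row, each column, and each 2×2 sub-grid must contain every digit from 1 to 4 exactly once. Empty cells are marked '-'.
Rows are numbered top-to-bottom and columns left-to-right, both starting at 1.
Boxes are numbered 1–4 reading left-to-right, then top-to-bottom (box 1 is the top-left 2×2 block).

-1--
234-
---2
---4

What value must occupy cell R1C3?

2

Cell R1C3 itself could take any of {2, 3} by direct elimination.
Consider where 2 can go in box 2.
R1C4 is out (column 4 already has a 2).
R2C4 is out (row 2 already has a 2).
So the only cell in box 2 that can hold 2 is R1C3.
Therefore R1C3 = 2.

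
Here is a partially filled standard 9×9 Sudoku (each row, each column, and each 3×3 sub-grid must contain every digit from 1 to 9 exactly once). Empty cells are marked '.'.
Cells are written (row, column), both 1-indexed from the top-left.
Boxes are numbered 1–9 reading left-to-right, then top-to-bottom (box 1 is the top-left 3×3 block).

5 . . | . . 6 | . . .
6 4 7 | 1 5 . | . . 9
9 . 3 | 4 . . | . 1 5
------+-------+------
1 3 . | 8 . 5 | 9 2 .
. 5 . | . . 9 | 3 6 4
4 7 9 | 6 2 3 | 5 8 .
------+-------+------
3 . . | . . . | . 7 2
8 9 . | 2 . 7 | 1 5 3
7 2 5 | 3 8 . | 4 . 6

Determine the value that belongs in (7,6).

Cell (7,6) itself could take any of {1, 4} by direct elimination.
Consider where 4 can go in column 6.
(2,6) is out (row 2 already has a 4).
(3,6) is out (row 3 already has a 4).
(9,6) is out (row 9 already has a 4).
So the only cell in column 6 that can hold 4 is (7,6).
Therefore (7,6) = 4.

4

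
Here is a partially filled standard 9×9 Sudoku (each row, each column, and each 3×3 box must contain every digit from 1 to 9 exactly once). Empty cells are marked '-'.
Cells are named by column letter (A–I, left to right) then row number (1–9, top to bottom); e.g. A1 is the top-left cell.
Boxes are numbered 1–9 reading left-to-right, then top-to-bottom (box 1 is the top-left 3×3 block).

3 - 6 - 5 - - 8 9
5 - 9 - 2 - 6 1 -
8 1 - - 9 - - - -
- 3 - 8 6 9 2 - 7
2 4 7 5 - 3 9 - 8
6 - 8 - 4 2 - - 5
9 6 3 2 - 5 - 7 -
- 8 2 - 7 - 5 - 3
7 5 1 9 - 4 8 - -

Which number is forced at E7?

8

Cell E7 itself could take any of {1, 8} by direct elimination.
Consider where 8 can go in box 8.
D8 is out (row 8 already has a 8).
F8 is out (row 8 already has a 8).
E9 is out (row 9 already has a 8).
So the only cell in box 8 that can hold 8 is E7.
Therefore E7 = 8.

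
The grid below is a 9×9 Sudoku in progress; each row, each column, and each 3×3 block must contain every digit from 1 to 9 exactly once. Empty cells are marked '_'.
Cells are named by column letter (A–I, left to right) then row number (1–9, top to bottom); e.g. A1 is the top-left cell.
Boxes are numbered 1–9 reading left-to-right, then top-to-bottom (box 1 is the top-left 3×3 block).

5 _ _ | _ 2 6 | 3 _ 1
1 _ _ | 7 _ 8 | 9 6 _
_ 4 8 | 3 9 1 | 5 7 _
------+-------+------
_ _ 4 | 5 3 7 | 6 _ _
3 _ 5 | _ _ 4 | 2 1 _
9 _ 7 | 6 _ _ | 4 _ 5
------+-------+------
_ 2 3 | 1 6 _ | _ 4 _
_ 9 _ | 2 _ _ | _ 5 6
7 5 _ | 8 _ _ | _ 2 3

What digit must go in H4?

Cell H4 itself could take any of {8, 9} by direct elimination.
Consider where 9 can go in column H.
H1 is out (box 3 already has a 9).
H6 is out (row 6 already has a 9).
So the only cell in column H that can hold 9 is H4.
Therefore H4 = 9.

9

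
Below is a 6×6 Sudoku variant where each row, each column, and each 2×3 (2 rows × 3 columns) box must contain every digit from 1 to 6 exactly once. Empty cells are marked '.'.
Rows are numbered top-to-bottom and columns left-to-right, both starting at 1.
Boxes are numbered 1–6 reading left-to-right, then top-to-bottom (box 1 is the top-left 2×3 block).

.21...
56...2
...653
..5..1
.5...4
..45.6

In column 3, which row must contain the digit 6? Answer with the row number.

5

Consider where 6 can go in column 3.
r2c3 is out (row 2 already has a 6).
r3c3 is out (row 3 already has a 6).
So the only cell in column 3 that can hold 6 is r5c3.
That is row 5.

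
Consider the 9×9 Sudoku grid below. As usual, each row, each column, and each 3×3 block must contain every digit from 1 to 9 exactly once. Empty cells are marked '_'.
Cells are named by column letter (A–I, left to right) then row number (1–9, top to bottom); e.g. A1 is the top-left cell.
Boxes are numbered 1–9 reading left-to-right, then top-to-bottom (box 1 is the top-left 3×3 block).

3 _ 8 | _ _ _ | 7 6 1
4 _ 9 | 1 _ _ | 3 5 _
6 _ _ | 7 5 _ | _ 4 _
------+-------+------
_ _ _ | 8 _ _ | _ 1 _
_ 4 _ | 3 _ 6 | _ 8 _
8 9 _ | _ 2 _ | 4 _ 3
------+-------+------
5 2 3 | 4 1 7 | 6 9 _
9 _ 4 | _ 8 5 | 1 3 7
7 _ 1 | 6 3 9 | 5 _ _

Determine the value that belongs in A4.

2

Row 4 already contains {1, 8}.
Column A already contains {3, 4, 5, 6, 7, 8, 9}.
Its 3×3 block (box 4) already contains {4, 8, 9}.
The only value from 1–9 not eliminated is 2, so A4 = 2.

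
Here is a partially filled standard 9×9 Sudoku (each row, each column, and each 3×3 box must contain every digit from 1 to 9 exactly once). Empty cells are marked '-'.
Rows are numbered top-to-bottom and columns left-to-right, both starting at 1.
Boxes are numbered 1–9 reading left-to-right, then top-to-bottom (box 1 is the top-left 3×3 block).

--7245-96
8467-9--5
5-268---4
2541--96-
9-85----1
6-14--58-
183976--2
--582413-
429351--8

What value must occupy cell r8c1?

7

Row 8 already contains {1, 2, 3, 4, 5, 8}.
Column 1 already contains {1, 2, 4, 5, 6, 8, 9}.
Its 3×3 block (box 7) already contains {1, 2, 3, 4, 5, 8, 9}.
The only value from 1–9 not eliminated is 7, so r8c1 = 7.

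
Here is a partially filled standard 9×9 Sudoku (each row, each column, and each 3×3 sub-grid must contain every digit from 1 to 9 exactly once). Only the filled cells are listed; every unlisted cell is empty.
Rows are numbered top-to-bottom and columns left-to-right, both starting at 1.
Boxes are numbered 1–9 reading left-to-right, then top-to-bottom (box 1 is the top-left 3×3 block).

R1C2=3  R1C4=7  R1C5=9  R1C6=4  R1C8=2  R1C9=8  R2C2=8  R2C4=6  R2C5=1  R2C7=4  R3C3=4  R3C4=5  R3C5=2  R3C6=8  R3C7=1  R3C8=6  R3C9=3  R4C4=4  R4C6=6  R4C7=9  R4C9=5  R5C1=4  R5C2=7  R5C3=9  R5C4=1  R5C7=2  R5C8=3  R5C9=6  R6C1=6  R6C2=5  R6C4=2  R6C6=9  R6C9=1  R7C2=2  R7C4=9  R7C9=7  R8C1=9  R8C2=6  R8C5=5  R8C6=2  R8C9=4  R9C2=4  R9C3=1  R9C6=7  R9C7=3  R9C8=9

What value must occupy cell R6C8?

4

Cell R6C8 itself could take any of {4, 7, 8} by direct elimination.
Consider where 4 can go in row 6.
R6C3 is out (column 3 already has a 4).
R6C5 is out (box 5 already has a 4).
R6C7 is out (column 7 already has a 4).
So the only cell in row 6 that can hold 4 is R6C8.
Therefore R6C8 = 4.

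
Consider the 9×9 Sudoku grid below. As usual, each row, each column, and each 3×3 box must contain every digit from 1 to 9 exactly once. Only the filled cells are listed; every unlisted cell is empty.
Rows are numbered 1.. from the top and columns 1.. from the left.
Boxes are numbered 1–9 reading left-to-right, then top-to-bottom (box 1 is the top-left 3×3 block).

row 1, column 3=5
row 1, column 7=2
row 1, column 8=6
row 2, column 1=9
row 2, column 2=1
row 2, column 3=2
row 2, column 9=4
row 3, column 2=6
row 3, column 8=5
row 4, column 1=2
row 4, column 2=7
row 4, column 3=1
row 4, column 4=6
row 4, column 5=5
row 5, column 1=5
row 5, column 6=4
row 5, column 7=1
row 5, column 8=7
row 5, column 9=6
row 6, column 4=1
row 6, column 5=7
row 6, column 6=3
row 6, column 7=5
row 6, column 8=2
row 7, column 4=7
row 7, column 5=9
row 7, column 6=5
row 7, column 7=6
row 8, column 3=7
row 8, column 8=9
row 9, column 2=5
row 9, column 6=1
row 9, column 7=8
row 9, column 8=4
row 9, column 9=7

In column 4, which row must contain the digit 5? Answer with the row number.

Consider where 5 can go in column 4.
row 1, column 4 is out (row 1 already has a 5).
row 3, column 4 is out (row 3 already has a 5).
row 5, column 4 is out (row 5 already has a 5).
row 8, column 4 is out (box 8 already has a 5).
row 9, column 4 is out (row 9 already has a 5).
So the only cell in column 4 that can hold 5 is row 2, column 4.
That is row 2.

2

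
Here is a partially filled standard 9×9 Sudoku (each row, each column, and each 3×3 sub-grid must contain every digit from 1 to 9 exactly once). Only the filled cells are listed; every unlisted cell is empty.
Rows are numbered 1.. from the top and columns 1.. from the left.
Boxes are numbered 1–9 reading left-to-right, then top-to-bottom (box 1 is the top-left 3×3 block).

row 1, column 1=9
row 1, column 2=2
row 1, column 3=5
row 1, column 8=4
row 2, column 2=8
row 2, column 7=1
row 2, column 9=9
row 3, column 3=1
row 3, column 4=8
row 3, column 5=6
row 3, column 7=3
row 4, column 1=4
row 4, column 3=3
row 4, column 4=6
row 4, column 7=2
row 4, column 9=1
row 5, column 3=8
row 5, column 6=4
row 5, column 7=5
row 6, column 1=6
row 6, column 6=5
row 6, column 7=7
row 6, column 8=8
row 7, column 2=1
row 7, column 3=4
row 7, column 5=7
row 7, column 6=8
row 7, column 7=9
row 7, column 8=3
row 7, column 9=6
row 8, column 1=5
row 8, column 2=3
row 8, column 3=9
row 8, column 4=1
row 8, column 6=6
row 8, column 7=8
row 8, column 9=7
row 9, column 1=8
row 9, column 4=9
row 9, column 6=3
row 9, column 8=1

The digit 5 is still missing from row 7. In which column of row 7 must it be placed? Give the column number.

Consider where 5 can go in row 7.
row 7, column 1 is out (column 1 already has a 5).
So the only cell in row 7 that can hold 5 is row 7, column 4.
That is column 4.

4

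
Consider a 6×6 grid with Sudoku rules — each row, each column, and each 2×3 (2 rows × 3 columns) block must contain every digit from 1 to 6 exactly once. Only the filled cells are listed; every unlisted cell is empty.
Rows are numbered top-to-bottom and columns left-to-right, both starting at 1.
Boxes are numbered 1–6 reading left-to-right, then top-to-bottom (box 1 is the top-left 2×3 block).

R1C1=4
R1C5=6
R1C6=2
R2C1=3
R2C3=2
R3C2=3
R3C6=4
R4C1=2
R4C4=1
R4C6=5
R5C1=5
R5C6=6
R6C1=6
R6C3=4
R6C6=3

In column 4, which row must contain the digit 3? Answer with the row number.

Consider where 3 can go in column 4.
R2C4 is out (row 2 already has a 3).
R3C4 is out (row 3 already has a 3).
R5C4 is out (box 6 already has a 3).
R6C4 is out (row 6 already has a 3).
So the only cell in column 4 that can hold 3 is R1C4.
That is row 1.

1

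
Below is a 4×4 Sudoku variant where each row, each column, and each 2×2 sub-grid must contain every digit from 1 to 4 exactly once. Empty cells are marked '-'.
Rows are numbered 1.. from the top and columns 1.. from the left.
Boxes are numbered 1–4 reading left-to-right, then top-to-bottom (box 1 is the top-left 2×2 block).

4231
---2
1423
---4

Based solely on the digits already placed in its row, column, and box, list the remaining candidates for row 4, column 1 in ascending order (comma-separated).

Row 4 already contains {4}.
Column 1 already contains {1, 4}.
Its 2×2 block (box 3) already contains {1, 4}.
Removing those from 1–4 leaves {2, 3} as the candidates for row 4, column 1.

2,3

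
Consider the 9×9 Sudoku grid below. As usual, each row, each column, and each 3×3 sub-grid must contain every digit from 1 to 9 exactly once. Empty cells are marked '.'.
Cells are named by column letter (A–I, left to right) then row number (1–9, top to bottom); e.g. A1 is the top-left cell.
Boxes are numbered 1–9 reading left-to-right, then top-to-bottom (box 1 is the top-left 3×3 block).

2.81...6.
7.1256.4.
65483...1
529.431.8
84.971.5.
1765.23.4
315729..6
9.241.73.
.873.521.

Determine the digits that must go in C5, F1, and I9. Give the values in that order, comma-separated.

For C5:
  Row 5 already contains {1, 4, 5, 7, 8, 9}.
  Column C already contains {1, 2, 4, 5, 6, 7, 8, 9}.
  Its 3×3 block (box 4) already contains {1, 2, 4, 5, 6, 7, 8, 9}.
  The only value from 1–9 not eliminated is 3, so C5 = 3.
For F1:
  Consider where 4 can go in column F.
  F3 is out (row 3 already has a 4).
  F8 is out (row 8 already has a 4).
  So the only cell in column F that can hold 4 is F1.
  So F1 = 4.
For I9:
  Row 9 already contains {1, 2, 3, 5, 7, 8}.
  Column I already contains {1, 4, 6, 8}.
  Its 3×3 block (box 9) already contains {1, 2, 3, 6, 7}.
  The only value from 1–9 not eliminated is 9, so I9 = 9.

3,4,9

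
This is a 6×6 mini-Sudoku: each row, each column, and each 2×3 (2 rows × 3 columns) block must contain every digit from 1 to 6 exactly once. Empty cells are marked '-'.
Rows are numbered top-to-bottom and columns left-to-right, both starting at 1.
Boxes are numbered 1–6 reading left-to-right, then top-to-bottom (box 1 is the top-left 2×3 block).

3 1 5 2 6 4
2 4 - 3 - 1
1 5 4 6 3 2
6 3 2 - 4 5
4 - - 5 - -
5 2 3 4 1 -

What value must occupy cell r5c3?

1

Cell r5c3 itself could take any of {1, 6} by direct elimination.
Consider where 1 can go in column 3.
r2c3 is out (row 2 already has a 1).
So the only cell in column 3 that can hold 1 is r5c3.
Therefore r5c3 = 1.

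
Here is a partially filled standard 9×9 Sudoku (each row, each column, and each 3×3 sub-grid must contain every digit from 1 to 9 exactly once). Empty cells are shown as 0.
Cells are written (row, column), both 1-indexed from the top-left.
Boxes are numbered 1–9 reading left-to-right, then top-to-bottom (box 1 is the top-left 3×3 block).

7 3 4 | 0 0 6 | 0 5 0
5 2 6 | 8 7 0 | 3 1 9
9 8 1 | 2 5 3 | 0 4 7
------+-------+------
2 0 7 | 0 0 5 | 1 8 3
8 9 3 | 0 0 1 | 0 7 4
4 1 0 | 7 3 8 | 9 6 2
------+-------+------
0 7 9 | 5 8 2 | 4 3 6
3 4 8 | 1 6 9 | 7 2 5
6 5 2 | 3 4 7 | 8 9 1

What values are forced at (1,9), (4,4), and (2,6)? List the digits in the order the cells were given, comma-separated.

8,4,4

For (1,9):
  Row 1 already contains {3, 4, 5, 6, 7}.
  Column 9 already contains {1, 2, 3, 4, 5, 6, 7, 9}.
  Its 3×3 block (box 3) already contains {1, 3, 4, 5, 7, 9}.
  The only value from 1–9 not eliminated is 8, so (1,9) = 8.
For (4,4):
  Consider where 4 can go in row 4.
  (4,2) is out (column 2 already has a 4).
  (4,5) is out (column 5 already has a 4).
  So the only cell in row 4 that can hold 4 is (4,4).
  So (4,4) = 4.
For (2,6):
  Row 2 already contains {1, 2, 3, 5, 6, 7, 8, 9}.
  Column 6 already contains {1, 2, 3, 5, 6, 7, 8, 9}.
  Its 3×3 block (box 2) already contains {2, 3, 5, 6, 7, 8}.
  The only value from 1–9 not eliminated is 4, so (2,6) = 4.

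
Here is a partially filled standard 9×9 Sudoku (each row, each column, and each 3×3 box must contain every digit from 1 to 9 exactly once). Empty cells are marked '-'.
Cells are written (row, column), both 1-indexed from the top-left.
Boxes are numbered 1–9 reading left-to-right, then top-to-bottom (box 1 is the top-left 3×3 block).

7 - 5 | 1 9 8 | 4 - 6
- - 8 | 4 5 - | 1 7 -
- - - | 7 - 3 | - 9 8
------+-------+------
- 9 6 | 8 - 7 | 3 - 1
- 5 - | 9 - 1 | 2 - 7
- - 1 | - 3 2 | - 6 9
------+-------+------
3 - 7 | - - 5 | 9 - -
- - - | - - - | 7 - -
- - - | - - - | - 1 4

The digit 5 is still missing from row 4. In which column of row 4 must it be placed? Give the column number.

8

Consider where 5 can go in row 4.
(4,1) is out (box 4 already has a 5).
(4,5) is out (column 5 already has a 5).
So the only cell in row 4 that can hold 5 is (4,8).
That is column 8.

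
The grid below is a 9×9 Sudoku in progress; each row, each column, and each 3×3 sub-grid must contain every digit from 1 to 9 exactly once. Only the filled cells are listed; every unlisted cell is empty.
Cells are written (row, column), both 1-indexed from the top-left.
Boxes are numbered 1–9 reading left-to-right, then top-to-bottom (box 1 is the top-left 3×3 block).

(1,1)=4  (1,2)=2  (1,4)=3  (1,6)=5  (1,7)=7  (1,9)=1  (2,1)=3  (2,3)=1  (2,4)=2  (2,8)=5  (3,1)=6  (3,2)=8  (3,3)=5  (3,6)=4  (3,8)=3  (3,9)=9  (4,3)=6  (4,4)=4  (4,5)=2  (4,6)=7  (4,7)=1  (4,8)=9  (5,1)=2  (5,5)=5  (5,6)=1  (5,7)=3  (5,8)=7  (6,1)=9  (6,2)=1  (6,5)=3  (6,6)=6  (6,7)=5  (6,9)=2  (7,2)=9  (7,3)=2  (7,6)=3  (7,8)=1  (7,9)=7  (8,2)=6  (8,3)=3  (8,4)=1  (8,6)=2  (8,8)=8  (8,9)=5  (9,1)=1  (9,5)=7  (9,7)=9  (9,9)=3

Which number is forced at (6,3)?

Cell (6,3) itself could take any of {4, 7, 8} by direct elimination.
Consider where 7 can go in column 3.
(1,3) is out (row 1 already has a 7).
(5,3) is out (row 5 already has a 7).
(9,3) is out (row 9 already has a 7).
So the only cell in column 3 that can hold 7 is (6,3).
Therefore (6,3) = 7.

7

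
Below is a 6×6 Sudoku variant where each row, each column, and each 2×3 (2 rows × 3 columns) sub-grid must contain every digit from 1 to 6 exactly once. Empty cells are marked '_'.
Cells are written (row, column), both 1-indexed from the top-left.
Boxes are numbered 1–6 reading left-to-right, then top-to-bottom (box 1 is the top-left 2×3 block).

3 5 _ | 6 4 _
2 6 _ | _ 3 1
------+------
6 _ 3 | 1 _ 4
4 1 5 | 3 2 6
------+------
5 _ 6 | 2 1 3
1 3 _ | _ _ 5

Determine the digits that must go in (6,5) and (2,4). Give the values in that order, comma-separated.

6,5

For (6,5):
  Row 6 already contains {1, 3, 5}.
  Column 5 already contains {1, 2, 3, 4}.
  Its 2×3 block (box 6) already contains {1, 2, 3, 5}.
  The only value from 1–6 not eliminated is 6, so (6,5) = 6.
For (2,4):
  Row 2 already contains {1, 2, 3, 6}.
  Column 4 already contains {1, 2, 3, 6}.
  Its 2×3 block (box 2) already contains {1, 3, 4, 6}.
  The only value from 1–6 not eliminated is 5, so (2,4) = 5.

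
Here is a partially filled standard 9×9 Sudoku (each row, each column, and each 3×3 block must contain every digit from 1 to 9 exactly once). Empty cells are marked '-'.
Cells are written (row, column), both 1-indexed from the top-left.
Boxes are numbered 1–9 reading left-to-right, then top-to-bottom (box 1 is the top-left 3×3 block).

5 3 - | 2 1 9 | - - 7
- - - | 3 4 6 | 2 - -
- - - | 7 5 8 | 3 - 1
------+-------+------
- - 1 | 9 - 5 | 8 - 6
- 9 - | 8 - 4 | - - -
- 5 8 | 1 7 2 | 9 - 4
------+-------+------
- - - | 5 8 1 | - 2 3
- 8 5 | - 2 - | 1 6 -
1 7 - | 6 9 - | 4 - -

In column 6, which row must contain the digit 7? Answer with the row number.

8

Consider where 7 can go in column 6.
(9,6) is out (row 9 already has a 7).
So the only cell in column 6 that can hold 7 is (8,6).
That is row 8.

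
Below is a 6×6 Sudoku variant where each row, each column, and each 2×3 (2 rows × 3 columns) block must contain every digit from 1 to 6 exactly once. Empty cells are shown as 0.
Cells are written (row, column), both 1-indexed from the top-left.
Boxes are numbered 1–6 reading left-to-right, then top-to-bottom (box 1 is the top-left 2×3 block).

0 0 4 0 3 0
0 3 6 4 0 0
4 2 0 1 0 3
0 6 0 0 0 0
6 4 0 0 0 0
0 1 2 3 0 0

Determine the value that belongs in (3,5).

6

Cell (3,5) itself could take any of {5, 6} by direct elimination.
Consider where 6 can go in row 3.
(3,3) is out (column 3 already has a 6).
So the only cell in row 3 that can hold 6 is (3,5).
Therefore (3,5) = 6.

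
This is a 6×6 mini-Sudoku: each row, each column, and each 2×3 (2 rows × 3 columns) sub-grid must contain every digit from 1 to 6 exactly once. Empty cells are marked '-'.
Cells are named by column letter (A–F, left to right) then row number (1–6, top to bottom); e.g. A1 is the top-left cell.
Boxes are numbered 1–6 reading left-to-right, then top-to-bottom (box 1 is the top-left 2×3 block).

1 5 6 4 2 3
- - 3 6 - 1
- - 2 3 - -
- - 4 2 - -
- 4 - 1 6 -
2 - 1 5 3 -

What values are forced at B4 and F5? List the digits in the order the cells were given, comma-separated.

3,2

For B4:
  Consider where 3 can go in column B.
  B2 is out (row 2 already has a 3).
  B3 is out (row 3 already has a 3).
  B6 is out (row 6 already has a 3).
  So the only cell in column B that can hold 3 is B4.
  So B4 = 3.
For F5:
  Row 5 already contains {1, 4, 6}.
  Column F already contains {1, 3}.
  Its 2×3 block (box 6) already contains {1, 3, 5, 6}.
  The only value from 1–6 not eliminated is 2, so F5 = 2.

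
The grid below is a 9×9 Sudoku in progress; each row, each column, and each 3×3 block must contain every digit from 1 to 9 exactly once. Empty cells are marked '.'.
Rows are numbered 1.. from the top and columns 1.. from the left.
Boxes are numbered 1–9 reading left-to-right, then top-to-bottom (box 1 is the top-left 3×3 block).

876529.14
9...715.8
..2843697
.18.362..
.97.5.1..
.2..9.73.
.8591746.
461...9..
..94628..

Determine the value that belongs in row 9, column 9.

Cell row 9, column 9 itself could take any of {1, 3, 5} by direct elimination.
Consider where 1 can go in row 9.
row 9, column 1 is out (box 7 already has a 1).
row 9, column 2 is out (column 2 already has a 1).
row 9, column 8 is out (column 8 already has a 1).
So the only cell in row 9 that can hold 1 is row 9, column 9.
Therefore row 9, column 9 = 1.

1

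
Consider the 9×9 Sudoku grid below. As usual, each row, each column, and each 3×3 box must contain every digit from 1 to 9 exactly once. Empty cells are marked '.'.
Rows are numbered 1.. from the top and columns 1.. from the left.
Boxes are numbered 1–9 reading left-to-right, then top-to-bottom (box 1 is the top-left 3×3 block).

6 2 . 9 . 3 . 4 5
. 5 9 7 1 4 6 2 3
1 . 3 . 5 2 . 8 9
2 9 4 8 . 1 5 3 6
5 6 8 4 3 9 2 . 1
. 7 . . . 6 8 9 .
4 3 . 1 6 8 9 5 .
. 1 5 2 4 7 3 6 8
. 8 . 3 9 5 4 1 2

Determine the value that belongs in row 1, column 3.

7

Row 1 already contains {2, 3, 4, 5, 6, 9}.
Column 3 already contains {3, 4, 5, 8, 9}.
Its 3×3 block (box 1) already contains {1, 2, 3, 5, 6, 9}.
The only value from 1–9 not eliminated is 7, so row 1, column 3 = 7.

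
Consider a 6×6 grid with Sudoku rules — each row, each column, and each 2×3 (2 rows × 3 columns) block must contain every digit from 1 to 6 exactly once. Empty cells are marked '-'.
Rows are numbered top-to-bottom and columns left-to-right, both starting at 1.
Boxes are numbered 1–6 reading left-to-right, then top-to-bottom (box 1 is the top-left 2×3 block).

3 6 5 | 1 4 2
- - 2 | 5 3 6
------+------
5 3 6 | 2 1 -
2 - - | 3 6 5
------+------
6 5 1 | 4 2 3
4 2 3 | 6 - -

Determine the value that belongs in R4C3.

Row 4 already contains {2, 3, 5, 6}.
Column 3 already contains {1, 2, 3, 5, 6}.
Its 2×3 block (box 3) already contains {2, 3, 5, 6}.
The only value from 1–6 not eliminated is 4, so R4C3 = 4.

4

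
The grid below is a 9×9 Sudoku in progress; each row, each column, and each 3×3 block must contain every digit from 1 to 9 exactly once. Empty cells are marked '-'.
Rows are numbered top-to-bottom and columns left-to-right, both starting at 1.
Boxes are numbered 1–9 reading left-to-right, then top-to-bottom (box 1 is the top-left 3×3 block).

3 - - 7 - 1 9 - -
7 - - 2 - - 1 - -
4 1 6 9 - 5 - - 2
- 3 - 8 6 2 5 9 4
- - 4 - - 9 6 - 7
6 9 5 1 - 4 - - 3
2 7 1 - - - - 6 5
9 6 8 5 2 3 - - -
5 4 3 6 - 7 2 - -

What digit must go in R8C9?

Row 8 already contains {2, 3, 5, 6, 8, 9}.
Column 9 already contains {2, 3, 4, 5, 7}.
Its 3×3 block (box 9) already contains {2, 5, 6}.
The only value from 1–9 not eliminated is 1, so R8C9 = 1.

1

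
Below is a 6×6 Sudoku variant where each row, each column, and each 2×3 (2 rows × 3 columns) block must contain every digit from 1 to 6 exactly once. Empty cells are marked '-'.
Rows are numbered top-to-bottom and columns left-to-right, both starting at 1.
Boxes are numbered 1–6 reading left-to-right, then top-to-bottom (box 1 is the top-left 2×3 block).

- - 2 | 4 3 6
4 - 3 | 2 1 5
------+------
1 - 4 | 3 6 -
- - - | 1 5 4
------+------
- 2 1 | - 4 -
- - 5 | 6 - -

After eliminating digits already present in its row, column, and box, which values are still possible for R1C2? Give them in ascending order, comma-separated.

Row 1 already contains {2, 3, 4, 6}.
Column 2 already contains {2}.
Its 2×3 block (box 1) already contains {2, 3, 4}.
Removing those from 1–6 leaves {1, 5} as the candidates for R1C2.

1,5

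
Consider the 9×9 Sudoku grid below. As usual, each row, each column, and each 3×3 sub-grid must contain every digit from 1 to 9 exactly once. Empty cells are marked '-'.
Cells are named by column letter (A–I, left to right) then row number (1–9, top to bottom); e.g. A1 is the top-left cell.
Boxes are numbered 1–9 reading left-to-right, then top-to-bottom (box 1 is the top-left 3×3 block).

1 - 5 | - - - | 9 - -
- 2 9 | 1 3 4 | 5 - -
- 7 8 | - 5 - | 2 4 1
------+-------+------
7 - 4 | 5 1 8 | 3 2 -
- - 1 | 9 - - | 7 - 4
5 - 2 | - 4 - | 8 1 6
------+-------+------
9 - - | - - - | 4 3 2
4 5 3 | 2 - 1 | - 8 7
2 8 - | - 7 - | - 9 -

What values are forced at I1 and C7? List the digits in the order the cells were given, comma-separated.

3,7

For I1:
  Consider where 3 can go in box 3.
  H1 is out (column H already has a 3).
  H2 is out (row 2 already has a 3).
  I2 is out (row 2 already has a 3).
  So the only cell in box 3 that can hold 3 is I1.
  So I1 = 3.
For C7:
  Consider where 7 can go in row 7.
  B7 is out (column B already has a 7).
  D7 is out (box 8 already has a 7).
  E7 is out (column E already has a 7).
  F7 is out (box 8 already has a 7).
  So the only cell in row 7 that can hold 7 is C7.
  So C7 = 7.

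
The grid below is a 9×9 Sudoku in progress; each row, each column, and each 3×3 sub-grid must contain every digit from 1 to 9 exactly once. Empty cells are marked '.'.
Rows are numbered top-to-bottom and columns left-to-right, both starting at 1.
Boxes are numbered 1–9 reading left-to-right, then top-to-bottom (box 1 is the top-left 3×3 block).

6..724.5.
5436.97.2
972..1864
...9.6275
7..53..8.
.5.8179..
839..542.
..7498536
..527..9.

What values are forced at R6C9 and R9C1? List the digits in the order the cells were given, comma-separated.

For R6C9:
  Row 6 already contains {1, 5, 7, 8, 9}.
  Column 9 already contains {2, 4, 5, 6}.
  Its 3×3 block (box 6) already contains {2, 5, 7, 8, 9}.
  The only value from 1–9 not eliminated is 3, so R6C9 = 3.
For R9C1:
  Consider where 4 can go in box 7.
  R8C1 is out (row 8 already has a 4).
  R8C2 is out (row 8 already has a 4).
  R9C2 is out (column 2 already has a 4).
  So the only cell in box 7 that can hold 4 is R9C1.
  So R9C1 = 4.

3,4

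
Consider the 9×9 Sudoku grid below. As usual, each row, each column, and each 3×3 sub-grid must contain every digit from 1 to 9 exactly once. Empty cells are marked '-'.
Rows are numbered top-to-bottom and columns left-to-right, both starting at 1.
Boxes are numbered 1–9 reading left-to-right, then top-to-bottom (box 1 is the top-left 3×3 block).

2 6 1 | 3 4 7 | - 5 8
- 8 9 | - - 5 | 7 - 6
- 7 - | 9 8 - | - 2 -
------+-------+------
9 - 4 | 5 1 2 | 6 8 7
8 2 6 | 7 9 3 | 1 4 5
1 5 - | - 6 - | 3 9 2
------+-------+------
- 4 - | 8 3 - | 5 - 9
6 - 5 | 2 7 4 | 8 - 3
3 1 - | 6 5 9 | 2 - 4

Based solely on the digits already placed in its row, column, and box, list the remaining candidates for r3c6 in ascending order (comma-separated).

Row 3 already contains {2, 7, 8, 9}.
Column 6 already contains {2, 3, 4, 5, 7, 9}.
Its 3×3 block (box 2) already contains {3, 4, 5, 7, 8, 9}.
Removing those from 1–9 leaves {1, 6} as the candidates for r3c6.

1,6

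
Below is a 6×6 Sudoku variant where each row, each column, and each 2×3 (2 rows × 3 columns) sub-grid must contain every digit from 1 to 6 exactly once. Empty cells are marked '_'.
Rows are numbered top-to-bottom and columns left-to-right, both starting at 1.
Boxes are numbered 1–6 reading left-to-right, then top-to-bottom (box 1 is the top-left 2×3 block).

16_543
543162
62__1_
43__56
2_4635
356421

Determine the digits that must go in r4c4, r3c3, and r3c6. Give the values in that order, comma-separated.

For r4c4:
  Row 4 already contains {3, 4, 5, 6}.
  Column 4 already contains {1, 4, 5, 6}.
  Its 2×3 block (box 4) already contains {1, 5, 6}.
  The only value from 1–6 not eliminated is 2, so r4c4 = 2.
For r3c3:
  Row 3 already contains {1, 2, 6}.
  Column 3 already contains {3, 4, 6}.
  Its 2×3 block (box 3) already contains {2, 3, 4, 6}.
  The only value from 1–6 not eliminated is 5, so r3c3 = 5.
For r3c6:
  Row 3 already contains {1, 2, 6}.
  Column 6 already contains {1, 2, 3, 5, 6}.
  Its 2×3 block (box 4) already contains {1, 5, 6}.
  The only value from 1–6 not eliminated is 4, so r3c6 = 4.

2,5,4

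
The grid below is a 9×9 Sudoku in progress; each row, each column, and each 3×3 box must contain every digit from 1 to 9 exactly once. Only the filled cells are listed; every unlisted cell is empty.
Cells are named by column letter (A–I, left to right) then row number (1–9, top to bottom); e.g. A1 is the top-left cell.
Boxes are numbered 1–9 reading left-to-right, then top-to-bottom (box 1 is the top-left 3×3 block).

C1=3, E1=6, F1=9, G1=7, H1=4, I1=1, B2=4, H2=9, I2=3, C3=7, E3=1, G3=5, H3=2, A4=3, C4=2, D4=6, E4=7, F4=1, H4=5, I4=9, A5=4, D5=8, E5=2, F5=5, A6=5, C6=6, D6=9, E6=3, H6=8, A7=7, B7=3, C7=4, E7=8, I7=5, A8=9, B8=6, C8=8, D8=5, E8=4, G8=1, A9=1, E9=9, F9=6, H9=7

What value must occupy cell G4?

Row 4 already contains {1, 2, 3, 5, 6, 7, 9}.
Column G already contains {1, 5, 7}.
Its 3×3 block (box 6) already contains {5, 8, 9}.
The only value from 1–9 not eliminated is 4, so G4 = 4.

4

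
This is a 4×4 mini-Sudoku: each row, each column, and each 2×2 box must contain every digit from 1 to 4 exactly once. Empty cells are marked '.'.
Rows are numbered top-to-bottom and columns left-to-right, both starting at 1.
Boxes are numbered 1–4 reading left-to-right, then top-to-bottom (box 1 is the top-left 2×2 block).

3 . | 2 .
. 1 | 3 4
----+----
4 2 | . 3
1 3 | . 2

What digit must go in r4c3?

Row 4 already contains {1, 2, 3}.
Column 3 already contains {2, 3}.
Its 2×2 block (box 4) already contains {2, 3}.
The only value from 1–4 not eliminated is 4, so r4c3 = 4.

4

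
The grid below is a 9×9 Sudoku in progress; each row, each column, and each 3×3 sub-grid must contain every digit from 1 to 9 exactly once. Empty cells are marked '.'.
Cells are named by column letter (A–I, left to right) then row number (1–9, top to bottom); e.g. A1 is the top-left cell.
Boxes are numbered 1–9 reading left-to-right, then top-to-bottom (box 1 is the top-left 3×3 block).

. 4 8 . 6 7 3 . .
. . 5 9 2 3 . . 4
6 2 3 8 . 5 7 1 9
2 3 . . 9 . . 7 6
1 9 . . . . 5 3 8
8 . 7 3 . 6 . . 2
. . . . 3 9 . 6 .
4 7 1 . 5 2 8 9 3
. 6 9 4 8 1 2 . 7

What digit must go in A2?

Row 2 already contains {2, 3, 4, 5, 9}.
Column A already contains {1, 2, 4, 6, 8}.
Its 3×3 block (box 1) already contains {2, 3, 4, 5, 6, 8}.
The only value from 1–9 not eliminated is 7, so A2 = 7.

7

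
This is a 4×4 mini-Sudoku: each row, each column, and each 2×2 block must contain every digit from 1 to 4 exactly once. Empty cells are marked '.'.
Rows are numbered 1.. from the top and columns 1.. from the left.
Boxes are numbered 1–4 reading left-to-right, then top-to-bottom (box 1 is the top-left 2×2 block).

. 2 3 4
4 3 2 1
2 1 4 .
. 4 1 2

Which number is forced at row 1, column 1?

1

Row 1 already contains {2, 3, 4}.
Column 1 already contains {2, 4}.
Its 2×2 block (box 1) already contains {2, 3, 4}.
The only value from 1–4 not eliminated is 1, so row 1, column 1 = 1.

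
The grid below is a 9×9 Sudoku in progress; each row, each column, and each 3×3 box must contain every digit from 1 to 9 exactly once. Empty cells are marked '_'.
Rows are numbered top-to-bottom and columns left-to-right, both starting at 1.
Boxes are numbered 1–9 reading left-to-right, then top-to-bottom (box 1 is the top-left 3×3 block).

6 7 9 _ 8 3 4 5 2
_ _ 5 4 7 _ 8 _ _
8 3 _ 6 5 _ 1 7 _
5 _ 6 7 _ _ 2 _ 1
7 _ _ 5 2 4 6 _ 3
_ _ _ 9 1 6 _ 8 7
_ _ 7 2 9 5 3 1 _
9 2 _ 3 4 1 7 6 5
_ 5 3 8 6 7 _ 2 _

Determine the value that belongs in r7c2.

Cell r7c2 itself could take any of {4, 6, 8} by direct elimination.
Consider where 6 can go in column 2.
r2c2 is out (box 1 already has a 6).
r4c2 is out (row 4 already has a 6).
r5c2 is out (row 5 already has a 6).
r6c2 is out (row 6 already has a 6).
So the only cell in column 2 that can hold 6 is r7c2.
Therefore r7c2 = 6.

6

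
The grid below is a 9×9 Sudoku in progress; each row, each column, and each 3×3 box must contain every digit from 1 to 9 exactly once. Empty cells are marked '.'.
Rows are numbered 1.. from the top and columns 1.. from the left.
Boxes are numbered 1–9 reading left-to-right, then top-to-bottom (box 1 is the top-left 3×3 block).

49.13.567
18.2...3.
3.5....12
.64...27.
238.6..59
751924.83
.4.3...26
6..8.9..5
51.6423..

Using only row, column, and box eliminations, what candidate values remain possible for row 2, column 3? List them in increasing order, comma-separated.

6,7

Row 2 already contains {1, 2, 3, 8}.
Column 3 already contains {1, 4, 5, 8}.
Its 3×3 block (box 1) already contains {1, 3, 4, 5, 8, 9}.
Removing those from 1–9 leaves {6, 7} as the candidates for row 2, column 3.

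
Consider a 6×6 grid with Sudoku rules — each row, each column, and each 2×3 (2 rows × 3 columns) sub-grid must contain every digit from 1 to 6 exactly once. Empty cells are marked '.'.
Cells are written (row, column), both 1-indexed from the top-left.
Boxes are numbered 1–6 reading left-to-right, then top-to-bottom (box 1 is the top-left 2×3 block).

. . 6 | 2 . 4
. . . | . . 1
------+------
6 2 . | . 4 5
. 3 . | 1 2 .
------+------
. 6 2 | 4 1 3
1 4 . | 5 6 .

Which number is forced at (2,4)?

Cell (2,4) itself could take any of {3, 6} by direct elimination.
Consider where 6 can go in box 2.
(1,5) is out (row 1 already has a 6).
(2,5) is out (column 5 already has a 6).
So the only cell in box 2 that can hold 6 is (2,4).
Therefore (2,4) = 6.

6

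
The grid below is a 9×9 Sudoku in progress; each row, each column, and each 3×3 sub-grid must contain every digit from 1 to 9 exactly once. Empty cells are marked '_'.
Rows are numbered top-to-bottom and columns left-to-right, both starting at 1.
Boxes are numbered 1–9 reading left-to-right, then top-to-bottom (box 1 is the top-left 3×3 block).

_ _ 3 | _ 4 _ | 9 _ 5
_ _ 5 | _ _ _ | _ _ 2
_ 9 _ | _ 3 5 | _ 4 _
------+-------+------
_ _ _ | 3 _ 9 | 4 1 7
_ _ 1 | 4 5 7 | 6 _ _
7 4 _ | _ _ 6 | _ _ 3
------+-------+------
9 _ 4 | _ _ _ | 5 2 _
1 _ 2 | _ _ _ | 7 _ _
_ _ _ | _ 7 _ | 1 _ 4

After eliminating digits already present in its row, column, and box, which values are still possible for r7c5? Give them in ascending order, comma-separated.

Row 7 already contains {2, 4, 5, 9}.
Column 5 already contains {3, 4, 5, 7}.
Its 3×3 block (box 8) already contains {7}.
Removing those from 1–9 leaves {1, 6, 8} as the candidates for r7c5.

1,6,8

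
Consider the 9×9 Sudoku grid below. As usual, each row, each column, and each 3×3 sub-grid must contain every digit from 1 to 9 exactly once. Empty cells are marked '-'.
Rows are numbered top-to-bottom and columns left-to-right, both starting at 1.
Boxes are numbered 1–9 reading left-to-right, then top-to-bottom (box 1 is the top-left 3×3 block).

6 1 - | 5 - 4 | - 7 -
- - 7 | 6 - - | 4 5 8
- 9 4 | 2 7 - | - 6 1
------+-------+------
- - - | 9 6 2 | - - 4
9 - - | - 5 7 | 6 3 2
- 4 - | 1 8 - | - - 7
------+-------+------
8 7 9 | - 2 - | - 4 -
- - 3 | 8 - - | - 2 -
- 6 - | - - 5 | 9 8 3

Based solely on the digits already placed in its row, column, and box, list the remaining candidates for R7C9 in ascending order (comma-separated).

Row 7 already contains {2, 4, 7, 8, 9}.
Column 9 already contains {1, 2, 3, 4, 7, 8}.
Its 3×3 block (box 9) already contains {2, 3, 4, 8, 9}.
Removing those from 1–9 leaves {5, 6} as the candidates for R7C9.

5,6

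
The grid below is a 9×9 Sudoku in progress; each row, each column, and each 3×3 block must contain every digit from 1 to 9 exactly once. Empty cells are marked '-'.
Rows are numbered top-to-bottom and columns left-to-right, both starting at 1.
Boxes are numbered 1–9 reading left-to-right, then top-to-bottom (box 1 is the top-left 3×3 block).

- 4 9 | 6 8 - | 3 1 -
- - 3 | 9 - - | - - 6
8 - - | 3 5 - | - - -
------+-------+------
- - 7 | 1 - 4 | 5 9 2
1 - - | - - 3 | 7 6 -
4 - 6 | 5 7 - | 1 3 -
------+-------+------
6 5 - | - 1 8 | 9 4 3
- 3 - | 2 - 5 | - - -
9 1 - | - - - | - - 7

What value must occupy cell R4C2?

Row 4 already contains {1, 2, 4, 5, 7, 9}.
Column 2 already contains {1, 3, 4, 5}.
Its 3×3 block (box 4) already contains {1, 4, 6, 7}.
The only value from 1–9 not eliminated is 8, so R4C2 = 8.

8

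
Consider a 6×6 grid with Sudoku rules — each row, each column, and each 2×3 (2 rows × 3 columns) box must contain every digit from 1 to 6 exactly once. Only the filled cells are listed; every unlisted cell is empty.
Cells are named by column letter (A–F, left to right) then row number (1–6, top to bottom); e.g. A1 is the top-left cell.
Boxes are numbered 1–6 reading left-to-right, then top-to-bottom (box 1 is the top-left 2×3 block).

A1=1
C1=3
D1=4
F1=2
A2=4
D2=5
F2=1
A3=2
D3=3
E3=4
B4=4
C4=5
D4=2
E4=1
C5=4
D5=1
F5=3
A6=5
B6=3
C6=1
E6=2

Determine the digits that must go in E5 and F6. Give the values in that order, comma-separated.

5,4

For E5:
  Consider where 5 can go in row 5.
  A5 is out (column A already has a 5).
  B5 is out (box 5 already has a 5).
  So the only cell in row 5 that can hold 5 is E5.
  So E5 = 5.
For F6:
  Consider where 4 can go in row 6.
  D6 is out (column D already has a 4).
  So the only cell in row 6 that can hold 4 is F6.
  So F6 = 4.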